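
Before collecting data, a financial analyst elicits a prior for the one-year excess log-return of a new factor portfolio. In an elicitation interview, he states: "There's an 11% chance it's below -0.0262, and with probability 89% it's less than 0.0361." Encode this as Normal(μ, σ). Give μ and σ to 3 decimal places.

The p-quantile of Normal(μ,σ) is μ + z_p·σ, with z_{0.11} = -1.227 and z_{0.89} = 1.227.
Eliminate σ: μ = (z₂·x₁ − z₁·x₂)/(z₂ − z₁) = (1.227·-0.0262 − (-1.227)·0.0361)/2.453 = 0.005.
Then σ = (x₂ − x₁)/(z₂ − z₁) = (0.0361 − -0.0262)/2.453 = 0.025.

μ = 0.005, σ = 0.025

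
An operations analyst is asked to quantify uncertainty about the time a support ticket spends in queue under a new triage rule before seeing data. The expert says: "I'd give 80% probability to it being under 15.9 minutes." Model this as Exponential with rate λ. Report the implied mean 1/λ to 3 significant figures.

mean ≈ 9.88 minutes

P(T < 15.9) = 1 − e^(−λ·15.9) = 0.8, so λ = −ln(1−0.8)/15.9 = −ln(0.2)/15.9 = 0.101.
Mean = 1/λ = 9.88 minutes.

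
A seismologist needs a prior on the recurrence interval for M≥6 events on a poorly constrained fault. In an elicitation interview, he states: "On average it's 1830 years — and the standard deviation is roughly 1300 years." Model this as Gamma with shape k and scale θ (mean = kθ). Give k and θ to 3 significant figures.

k ≈ 1.98, θ ≈ 923

For Gamma(k, scale θ): mean = kθ, variance = kθ², so CV = 1/√k.
CV = SD/mean = 1300/1830 = 0.7104, hence k = 1/CV² = 1.98.
Then θ = mean/k = 1830/1.98 = 923.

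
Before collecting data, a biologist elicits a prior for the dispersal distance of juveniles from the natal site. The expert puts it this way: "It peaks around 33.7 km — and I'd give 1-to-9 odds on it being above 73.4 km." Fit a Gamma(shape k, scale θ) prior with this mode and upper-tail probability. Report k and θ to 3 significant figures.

Gamma(k,θ) with k>1 has mode (k−1)θ, so θ = 33.7/(k−1).
Need P(X < 73.4) = 0.9 with θ tied to k this way. Start at k = 2, θ = 33.7: P(X<73.4) ≈ 0.640.
Too low — raise k to concentrate. Iterating converges to k ≈ 4.17.
Then θ = 33.7/(4.17−1) ≈ 10.6.

k ≈ 4.17, θ ≈ 10.6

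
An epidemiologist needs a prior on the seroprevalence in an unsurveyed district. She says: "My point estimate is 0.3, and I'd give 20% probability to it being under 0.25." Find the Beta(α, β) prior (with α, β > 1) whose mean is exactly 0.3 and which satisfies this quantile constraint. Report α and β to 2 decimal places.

With mean 0.3 fixed, write α = 0.3s, β = 0.7s where s = α+β.
Need P(θ < 0.25) = 0.2 under Beta(0.3s, 0.7s). Normal approximation: (q−m)/√(m(1−m)/s) ≈ z_{0.2} = -0.842, so s ≈ 0.3·0.7·(-0.842)²/(0.25−0.3)² = 59.5.
At s = 59.5: P(θ<0.25) ≈ 0.203. Adjusting to match 0.2 gives s ≈ 60.89.
So α = 0.3·60.89 ≈ 18.27, β = 0.7·60.89 ≈ 42.62.

α ≈ 18.27, β ≈ 42.62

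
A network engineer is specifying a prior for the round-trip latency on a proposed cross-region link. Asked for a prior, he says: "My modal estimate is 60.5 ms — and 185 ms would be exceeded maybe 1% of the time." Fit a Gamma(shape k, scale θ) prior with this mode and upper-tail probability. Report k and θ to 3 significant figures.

k ≈ 4.59, θ ≈ 16.9

Gamma(k,θ) with k>1 has mode (k−1)θ, so θ = 60.5/(k−1).
Need P(X < 185) = 0.99 with θ tied to k this way. Start at k = 2, θ = 60.5: P(X<185) ≈ 0.809.
Too low — raise k to concentrate. Iterating converges to k ≈ 4.59.
Then θ = 60.5/(4.59−1) ≈ 16.9.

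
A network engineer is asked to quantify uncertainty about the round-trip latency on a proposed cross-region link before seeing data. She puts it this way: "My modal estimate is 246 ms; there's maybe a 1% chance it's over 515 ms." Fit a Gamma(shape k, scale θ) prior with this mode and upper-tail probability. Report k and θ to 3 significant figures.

Gamma(k,θ) with k>1 has mode (k−1)θ, so θ = 246/(k−1).
Need P(X < 515) = 0.99 with θ tied to k this way. Start at k = 2, θ = 246: P(X<515) ≈ 0.619.
Too low — raise k to concentrate. Iterating converges to k ≈ 9.92.
Then θ = 246/(9.92−1) ≈ 27.6.

k ≈ 9.92, θ ≈ 27.6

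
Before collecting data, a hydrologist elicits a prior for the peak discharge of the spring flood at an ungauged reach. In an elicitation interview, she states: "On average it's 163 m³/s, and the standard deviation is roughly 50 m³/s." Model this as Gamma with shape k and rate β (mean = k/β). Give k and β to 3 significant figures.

k ≈ 10.6, β ≈ 0.0652

For Gamma(k, rate β): mean = k/β, variance = k/β², so CV = 1/√k.
CV = SD/mean = 50/163 = 0.3067, hence k = 1/CV² = 10.6.
Then β = k/mean = 10.6/163 = 0.0652.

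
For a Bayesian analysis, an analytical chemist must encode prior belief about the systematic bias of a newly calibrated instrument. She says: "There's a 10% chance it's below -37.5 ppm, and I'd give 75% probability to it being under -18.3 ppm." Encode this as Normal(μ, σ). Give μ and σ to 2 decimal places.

The p-quantile of Normal(μ,σ) is μ + z_p·σ, with z_{0.1} = -1.282 and z_{0.75} = 0.6745.
Eliminate σ: μ = (z₂·x₁ − z₁·x₂)/(z₂ − z₁) = (0.6745·-37.5 − (-1.282)·-18.3)/1.956 = -24.92.
Then σ = (x₂ − x₁)/(z₂ − z₁) = (-18.3 − -37.5)/1.956 = 9.82.

μ = -24.92, σ = 9.82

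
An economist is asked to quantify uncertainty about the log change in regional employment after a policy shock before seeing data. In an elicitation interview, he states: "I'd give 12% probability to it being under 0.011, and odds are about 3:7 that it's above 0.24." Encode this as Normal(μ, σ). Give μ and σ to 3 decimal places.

μ = 0.169, σ = 0.135

The p-quantile of Normal(μ,σ) is μ + z_p·σ, with z_{0.12} = -1.175 and z_{0.7} = 0.5244.
Eliminate σ: μ = (z₂·x₁ − z₁·x₂)/(z₂ − z₁) = (0.5244·0.011 − (-1.175)·0.24)/1.699 = 0.169.
Then σ = (x₂ − x₁)/(z₂ − z₁) = (0.24 − 0.011)/1.699 = 0.135.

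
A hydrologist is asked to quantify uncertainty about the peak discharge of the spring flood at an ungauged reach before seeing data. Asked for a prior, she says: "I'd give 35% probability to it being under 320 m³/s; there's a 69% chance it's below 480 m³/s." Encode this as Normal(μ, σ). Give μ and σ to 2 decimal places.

μ = 389.97, σ = 181.58

The p-quantile of Normal(μ,σ) is μ + z_p·σ, with z_{0.35} = -0.3853 and z_{0.69} = 0.4959.
Eliminate σ: μ = (z₂·x₁ − z₁·x₂)/(z₂ − z₁) = (0.4959·320 − (-0.3853)·480)/0.8812 = 389.97.
Then σ = (x₂ − x₁)/(z₂ − z₁) = (480 − 320)/0.8812 = 181.58.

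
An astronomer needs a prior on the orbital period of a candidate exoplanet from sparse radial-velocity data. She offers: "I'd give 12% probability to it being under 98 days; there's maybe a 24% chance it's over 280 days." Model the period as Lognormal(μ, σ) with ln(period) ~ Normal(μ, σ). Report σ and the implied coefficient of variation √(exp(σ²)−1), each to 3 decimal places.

If T ~ Lognormal(μ,σ) then ln T ~ Normal(μ,σ), so the p-quantile of ln T is μ + z_p·σ.
ln(98) = 4.585 and ln(280) = 5.635; z_{0.12} = -1.175, z_{0.76} = 0.7063.
σ = (5.635 − 4.585)/(0.7063 − (-1.175)) = 0.558.
μ = 4.585 − (-1.175)·0.558 = 5.241.
CV = √(exp(σ²)−1) = √(exp(0.3114)−1) = 0.604.

σ ≈ 0.558, CV ≈ 0.604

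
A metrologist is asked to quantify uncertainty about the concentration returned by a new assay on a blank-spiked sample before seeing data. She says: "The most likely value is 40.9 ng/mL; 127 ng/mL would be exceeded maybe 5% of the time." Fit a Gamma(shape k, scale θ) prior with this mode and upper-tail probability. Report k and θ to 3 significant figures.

k ≈ 3.05, θ ≈ 19.9

Gamma(k,θ) with k>1 has mode (k−1)θ, so θ = 40.9/(k−1).
Need P(X < 127) = 0.95 with θ tied to k this way. Start at k = 2, θ = 40.9: P(X<127) ≈ 0.816.
Too low — raise k to concentrate. Iterating converges to k ≈ 3.05.
Then θ = 40.9/(3.05−1) ≈ 19.9.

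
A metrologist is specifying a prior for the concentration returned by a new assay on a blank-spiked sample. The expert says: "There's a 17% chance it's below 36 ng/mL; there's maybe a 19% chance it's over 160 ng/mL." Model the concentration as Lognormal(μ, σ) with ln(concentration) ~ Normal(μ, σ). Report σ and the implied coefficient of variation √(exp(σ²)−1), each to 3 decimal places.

σ ≈ 0.814, CV ≈ 0.970

If T ~ Lognormal(μ,σ) then ln T ~ Normal(μ,σ), so the p-quantile of ln T is μ + z_p·σ.
ln(36) = 3.584 and ln(160) = 5.075; z_{0.17} = -0.9542, z_{0.81} = 0.8779.
σ = (5.075 − 3.584)/(0.8779 − (-0.9542)) = 0.814.
μ = 3.584 − (-0.9542)·0.814 = 4.360.
CV = √(exp(σ²)−1) = √(exp(0.6629)−1) = 0.970.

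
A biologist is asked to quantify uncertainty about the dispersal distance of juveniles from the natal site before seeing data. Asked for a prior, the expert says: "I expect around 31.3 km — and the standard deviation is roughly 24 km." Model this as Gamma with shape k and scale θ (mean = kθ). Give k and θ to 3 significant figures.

k ≈ 1.7, θ ≈ 18.4

For Gamma(k, scale θ): mean = kθ, variance = kθ², so CV = 1/√k.
CV = SD/mean = 24/31.3 = 0.7668, hence k = 1/CV² = 1.7.
Then θ = mean/k = 31.3/1.7 = 18.4.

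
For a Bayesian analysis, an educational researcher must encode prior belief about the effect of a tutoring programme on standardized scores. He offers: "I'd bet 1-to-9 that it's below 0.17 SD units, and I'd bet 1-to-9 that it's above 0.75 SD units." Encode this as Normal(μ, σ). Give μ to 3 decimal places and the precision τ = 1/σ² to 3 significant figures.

For Normal(μ,σ), the p-quantile is μ + z_p·σ. Here z_{0.1} = -1.282, z_{0.9} = 1.282.
So 0.17 = μ − 1.282σ and 0.75 = μ + 1.282σ.
Subtracting: σ = (0.75 − 0.17)/(1.282 − (-1.282)) = 0.226.
Then μ = 0.17 − (-1.282)·0.226 = 0.460.
Precision τ = 1/σ² = 1/0.2263² = 19.5.

μ = 0.460, τ = 19.5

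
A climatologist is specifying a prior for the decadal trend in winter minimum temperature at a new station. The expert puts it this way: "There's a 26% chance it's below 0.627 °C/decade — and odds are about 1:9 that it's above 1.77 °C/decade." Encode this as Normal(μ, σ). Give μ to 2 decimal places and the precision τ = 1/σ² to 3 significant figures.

For Normal(μ,σ), the p-quantile is μ + z_p·σ. Here z_{0.26} = -0.6433, z_{0.9} = 1.282.
So 0.627 = μ − 0.6433σ and 1.77 = μ + 1.282σ.
Subtracting: σ = (1.77 − 0.627)/(1.282 − (-0.6433)) = 0.59.
Then μ = 0.627 − (-0.6433)·0.59 = 1.01.
Precision τ = 1/σ² = 1/0.5938² = 2.84.

μ = 1.01, τ = 2.84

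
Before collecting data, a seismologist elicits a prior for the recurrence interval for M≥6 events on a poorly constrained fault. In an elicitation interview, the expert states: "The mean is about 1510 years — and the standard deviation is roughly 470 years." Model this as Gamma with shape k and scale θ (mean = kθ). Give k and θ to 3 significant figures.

For Gamma(k, scale θ): mean = kθ, variance = kθ², so CV = 1/√k.
CV = SD/mean = 470/1510 = 0.3113, hence k = 1/CV² = 10.3.
Then θ = mean/k = 1510/10.3 = 146.

k ≈ 10.3, θ ≈ 146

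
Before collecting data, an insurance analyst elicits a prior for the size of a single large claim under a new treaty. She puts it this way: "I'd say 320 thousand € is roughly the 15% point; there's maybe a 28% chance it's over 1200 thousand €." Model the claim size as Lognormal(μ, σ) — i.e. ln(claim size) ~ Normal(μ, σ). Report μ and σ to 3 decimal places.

μ ≈ 6.614, σ ≈ 0.816

If T ~ Lognormal(μ,σ) then ln T ~ Normal(μ,σ), so the p-quantile of ln T is μ + z_p·σ.
ln(320) = 5.768 and ln(1200) = 7.09; z_{0.15} = -1.036, z_{0.72} = 0.5828.
σ = (7.09 − 5.768)/(0.5828 − (-1.036)) = 0.816.
μ = 5.768 − (-1.036)·0.816 = 6.614.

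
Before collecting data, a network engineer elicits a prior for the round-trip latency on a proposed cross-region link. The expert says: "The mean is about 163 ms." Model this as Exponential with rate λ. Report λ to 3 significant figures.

λ ≈ 0.00613

Exponential mean = 1/λ, so λ = 1/163.0 = 0.00613.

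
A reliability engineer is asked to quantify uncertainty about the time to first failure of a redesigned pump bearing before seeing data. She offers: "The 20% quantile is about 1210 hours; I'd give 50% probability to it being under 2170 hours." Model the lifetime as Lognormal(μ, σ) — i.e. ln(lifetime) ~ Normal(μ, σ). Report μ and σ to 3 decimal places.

μ ≈ 7.682, σ ≈ 0.694

If T ~ Lognormal(μ,σ) then ln T ~ Normal(μ,σ), so the p-quantile of ln T is μ + z_p·σ.
ln(1210) = 7.098 and ln(2170) = 7.682; z_{0.2} = -0.8416, z_{0.5} = 0.
σ = (7.682 − 7.098)/(0 − (-0.8416)) = 0.694.
μ = 7.098 − (-0.8416)·0.694 = 7.682.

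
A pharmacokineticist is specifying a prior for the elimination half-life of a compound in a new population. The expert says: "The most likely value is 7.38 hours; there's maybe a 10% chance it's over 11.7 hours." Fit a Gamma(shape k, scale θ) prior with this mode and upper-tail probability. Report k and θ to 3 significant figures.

k ≈ 9.84, θ ≈ 0.835

Gamma(k,θ) with k>1 has mode (k−1)θ, so θ = 7.38/(k−1).
Need P(X < 11.7) = 0.9 with θ tied to k this way. Start at k = 2, θ = 7.38: P(X<11.7) ≈ 0.470.
Too low — raise k to concentrate. Iterating converges to k ≈ 9.84.
Then θ = 7.38/(9.84−1) ≈ 0.835.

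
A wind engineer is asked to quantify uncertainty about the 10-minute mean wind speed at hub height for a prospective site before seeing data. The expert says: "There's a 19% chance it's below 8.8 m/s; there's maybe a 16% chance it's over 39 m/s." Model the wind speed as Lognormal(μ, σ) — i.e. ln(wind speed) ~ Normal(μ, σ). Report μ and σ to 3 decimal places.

If T ~ Lognormal(μ,σ) then ln T ~ Normal(μ,σ), so the p-quantile of ln T is μ + z_p·σ.
ln(8.8) = 2.175 and ln(39) = 3.664; z_{0.19} = -0.8779, z_{0.84} = 0.9945.
σ = (3.664 − 2.175)/(0.9945 − (-0.8779)) = 0.795.
μ = 2.175 − (-0.8779)·0.795 = 2.873.

μ ≈ 2.873, σ ≈ 0.795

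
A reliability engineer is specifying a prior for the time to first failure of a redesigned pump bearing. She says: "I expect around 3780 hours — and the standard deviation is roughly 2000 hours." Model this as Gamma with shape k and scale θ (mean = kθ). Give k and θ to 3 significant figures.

k ≈ 3.57, θ ≈ 1060

For Gamma(k, scale θ): mean = kθ, variance = kθ², so CV = 1/√k.
CV = SD/mean = 2000/3780 = 0.5291, hence k = 1/CV² = 3.57.
Then θ = mean/k = 3780/3.57 = 1060.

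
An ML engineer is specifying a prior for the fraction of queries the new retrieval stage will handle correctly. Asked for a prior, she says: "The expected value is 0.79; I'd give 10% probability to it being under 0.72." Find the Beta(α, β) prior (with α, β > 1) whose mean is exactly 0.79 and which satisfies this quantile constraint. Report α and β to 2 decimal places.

With mean 0.79 fixed, write α = 0.79s, β = 0.21s where s = α+β.
Need P(θ < 0.72) = 0.1 under Beta(0.79s, 0.21s). Normal approximation: (q−m)/√(m(1−m)/s) ≈ z_{0.1} = -1.28, so s ≈ 0.79·0.21·(-1.28)²/(0.72−0.79)² = 55.6.
At s = 55.6: P(θ<0.72) ≈ 0.105. Adjusting to match 0.1 gives s ≈ 58.30.
So α = 0.79·58.30 ≈ 46.05, β = 0.21·58.30 ≈ 12.24.

α ≈ 46.05, β ≈ 12.24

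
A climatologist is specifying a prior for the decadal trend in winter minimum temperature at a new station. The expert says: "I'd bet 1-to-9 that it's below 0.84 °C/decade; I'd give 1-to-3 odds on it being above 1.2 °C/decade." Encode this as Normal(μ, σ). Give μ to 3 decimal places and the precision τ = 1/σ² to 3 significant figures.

The p-quantile of Normal(μ,σ) is μ + z_p·σ, with z_{0.1} = -1.282 and z_{0.75} = 0.6745.
Eliminate σ: μ = (z₂·x₁ − z₁·x₂)/(z₂ − z₁) = (0.6745·0.84 − (-1.282)·1.2)/1.956 = 1.076.
Then σ = (x₂ − x₁)/(z₂ − z₁) = (1.2 − 0.84)/1.956 = 0.184.
Precision τ = 1/σ² = 1/0.184² = 29.5.

μ = 1.076, τ = 29.5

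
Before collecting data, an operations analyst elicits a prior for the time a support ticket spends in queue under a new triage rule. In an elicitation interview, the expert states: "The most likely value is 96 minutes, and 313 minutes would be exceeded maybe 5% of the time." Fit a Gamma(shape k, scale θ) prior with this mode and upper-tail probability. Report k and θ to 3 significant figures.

k ≈ 2.87, θ ≈ 51.3

Gamma(k,θ) with k>1 has mode (k−1)θ, so θ = 96/(k−1).
Need P(X < 313) = 0.95 with θ tied to k this way. Start at k = 2, θ = 96: P(X<313) ≈ 0.837.
Too low — raise k to concentrate. Iterating converges to k ≈ 2.87.
Then θ = 96/(2.87−1) ≈ 51.3.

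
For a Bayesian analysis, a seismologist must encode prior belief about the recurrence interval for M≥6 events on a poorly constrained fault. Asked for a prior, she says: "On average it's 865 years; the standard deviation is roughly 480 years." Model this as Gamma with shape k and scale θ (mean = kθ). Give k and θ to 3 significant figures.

For Gamma(k, scale θ): mean = kθ, variance = kθ², so CV = 1/√k.
CV = SD/mean = 480/865 = 0.5549, hence k = 1/CV² = 3.25.
Then θ = mean/k = 865/3.25 = 266.

k ≈ 3.25, θ ≈ 266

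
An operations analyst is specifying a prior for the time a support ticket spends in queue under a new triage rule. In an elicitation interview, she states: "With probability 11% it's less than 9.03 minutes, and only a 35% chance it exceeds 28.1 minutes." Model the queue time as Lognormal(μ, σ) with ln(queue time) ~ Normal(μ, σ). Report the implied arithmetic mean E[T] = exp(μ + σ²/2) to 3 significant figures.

If T ~ Lognormal(μ,σ) then ln T ~ Normal(μ,σ), so the p-quantile of ln T is μ + z_p·σ.
ln(9.03) = 2.201 and ln(28.1) = 3.336; z_{0.11} = -1.227, z_{0.65} = 0.3853.
σ = (3.336 − 2.201)/(0.3853 − (-1.227)) = 0.704.
μ = 2.201 − (-1.227)·0.704 = 3.064.
E[T] = exp(μ + σ²/2) = exp(3.064 + 0.2480) = 27.5 minutes.

E[T] ≈ 27.5 minutes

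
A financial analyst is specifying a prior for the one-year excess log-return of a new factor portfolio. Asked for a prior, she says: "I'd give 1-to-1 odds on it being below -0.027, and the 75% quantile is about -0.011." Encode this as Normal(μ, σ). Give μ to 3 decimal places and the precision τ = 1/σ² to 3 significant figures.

μ = -0.027, τ = 1780

For Normal(μ,σ), the p-quantile is μ + z_p·σ. Here z_{0.5} = 0, z_{0.75} = 0.6745.
So -0.027 = μ + 0σ and -0.011 = μ + 0.6745σ.
Subtracting: σ = (-0.011 − -0.027)/(0.6745 − (0)) = 0.024.
Then μ = -0.027 − (0)·0.024 = -0.027.
Precision τ = 1/σ² = 1/0.02372² = 1780.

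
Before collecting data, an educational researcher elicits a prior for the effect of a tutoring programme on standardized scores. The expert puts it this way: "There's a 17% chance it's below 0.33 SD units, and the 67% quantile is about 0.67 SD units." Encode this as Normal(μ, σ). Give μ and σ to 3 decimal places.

μ = 0.563, σ = 0.244

For Normal(μ,σ), the p-quantile is μ + z_p·σ. Here z_{0.17} = -0.9542, z_{0.67} = 0.4399.
So 0.33 = μ − 0.9542σ and 0.67 = μ + 0.4399σ.
Subtracting: σ = (0.67 − 0.33)/(0.4399 − (-0.9542)) = 0.244.
Then μ = 0.33 − (-0.9542)·0.244 = 0.563.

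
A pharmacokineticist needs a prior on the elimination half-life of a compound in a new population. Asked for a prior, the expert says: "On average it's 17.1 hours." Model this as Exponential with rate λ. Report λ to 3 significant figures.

λ ≈ 0.0585

Exponential mean = 1/λ, so λ = 1/17.1 = 0.0585.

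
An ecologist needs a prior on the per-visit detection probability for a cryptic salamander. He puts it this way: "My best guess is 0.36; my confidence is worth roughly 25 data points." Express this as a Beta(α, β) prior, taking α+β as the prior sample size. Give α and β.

Under the effective-sample-size interpretation, Beta(α, β) has prior mean α/(α+β) and prior sample size α+β.
So α+β = 25 and α/(α+β) = 0.36, giving α = 0.36·25 = 9 and β = 25 − 9 = 16.

α = 9, β = 16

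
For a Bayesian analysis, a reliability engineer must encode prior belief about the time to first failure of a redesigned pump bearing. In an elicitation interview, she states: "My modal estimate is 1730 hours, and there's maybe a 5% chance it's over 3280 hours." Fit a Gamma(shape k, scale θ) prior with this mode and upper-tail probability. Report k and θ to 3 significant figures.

k ≈ 7.79, θ ≈ 255

Gamma(k,θ) with k>1 has mode (k−1)θ, so θ = 1730/(k−1).
Need P(X < 3280) = 0.95 with θ tied to k this way. Start at k = 2, θ = 1730: P(X<3280) ≈ 0.565.
Too low — raise k to concentrate. Iterating converges to k ≈ 7.79.
Then θ = 1730/(7.79−1) ≈ 255.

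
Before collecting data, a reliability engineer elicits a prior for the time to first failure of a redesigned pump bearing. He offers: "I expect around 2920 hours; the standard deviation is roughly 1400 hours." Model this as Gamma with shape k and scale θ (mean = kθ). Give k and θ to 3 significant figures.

k ≈ 4.35, θ ≈ 671

For Gamma(k, scale θ): mean = kθ, variance = kθ², so CV = 1/√k.
CV = SD/mean = 1400/2920 = 0.4795, hence k = 1/CV² = 4.35.
Then θ = mean/k = 2920/4.35 = 671.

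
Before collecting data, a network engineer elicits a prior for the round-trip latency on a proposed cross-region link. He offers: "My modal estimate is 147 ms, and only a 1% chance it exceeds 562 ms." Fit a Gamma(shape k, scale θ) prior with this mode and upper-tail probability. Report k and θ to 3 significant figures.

Gamma(k,θ) with k>1 has mode (k−1)θ, so θ = 147/(k−1).
Need P(X < 562) = 0.99 with θ tied to k this way. Start at k = 2, θ = 147: P(X<562) ≈ 0.895.
Too low — raise k to concentrate. Iterating converges to k ≈ 3.35.
Then θ = 147/(3.35−1) ≈ 62.5.

k ≈ 3.35, θ ≈ 62.5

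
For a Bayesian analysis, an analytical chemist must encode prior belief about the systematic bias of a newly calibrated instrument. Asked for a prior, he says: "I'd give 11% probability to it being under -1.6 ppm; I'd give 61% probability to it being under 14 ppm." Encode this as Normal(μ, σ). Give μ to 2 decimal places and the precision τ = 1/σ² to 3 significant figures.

The p-quantile of Normal(μ,σ) is μ + z_p·σ, with z_{0.11} = -1.227 and z_{0.61} = 0.2793.
Eliminate σ: μ = (z₂·x₁ − z₁·x₂)/(z₂ − z₁) = (0.2793·-1.6 − (-1.227)·14)/1.506 = 11.11.
Then σ = (x₂ − x₁)/(z₂ − z₁) = (14 − -1.6)/1.506 = 10.36.
Precision τ = 1/σ² = 1/10.36² = 0.00932.

μ = 11.11, τ = 0.00932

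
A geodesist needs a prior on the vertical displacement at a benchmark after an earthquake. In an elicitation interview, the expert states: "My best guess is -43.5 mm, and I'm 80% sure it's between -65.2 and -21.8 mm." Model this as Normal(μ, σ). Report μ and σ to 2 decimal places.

A symmetric 80% interval runs μ ± z·σ with z = 1.282.
Half-width = 21.7, so σ = 21.7/1.282 = 16.93.
μ is the stated best guess, -43.50.

μ = -43.50, σ = 16.93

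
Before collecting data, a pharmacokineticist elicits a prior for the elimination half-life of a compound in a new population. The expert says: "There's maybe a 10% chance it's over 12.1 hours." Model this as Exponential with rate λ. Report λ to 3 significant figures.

λ ≈ 0.19

P(T > 12.1) = e^(−λ·12.1) = 0.1, so λ = −ln(0.1)/12.1 = 0.19.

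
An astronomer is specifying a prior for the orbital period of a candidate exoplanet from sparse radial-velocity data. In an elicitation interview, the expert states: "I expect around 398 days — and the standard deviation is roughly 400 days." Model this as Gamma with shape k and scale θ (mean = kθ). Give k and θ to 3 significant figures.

For Gamma(k, scale θ): mean = kθ, variance = kθ², so CV = 1/√k.
CV = SD/mean = 400/398 = 1.005, hence k = 1/CV² = 0.99.
Then θ = mean/k = 398/0.99 = 402.

k ≈ 0.99, θ ≈ 402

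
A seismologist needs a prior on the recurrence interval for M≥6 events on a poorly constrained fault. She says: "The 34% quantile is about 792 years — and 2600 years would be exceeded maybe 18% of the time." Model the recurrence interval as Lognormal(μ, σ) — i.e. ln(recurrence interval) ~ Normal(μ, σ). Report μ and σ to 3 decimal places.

If T ~ Lognormal(μ,σ) then ln T ~ Normal(μ,σ), so the p-quantile of ln T is μ + z_p·σ.
ln(792) = 6.675 and ln(2600) = 7.863; z_{0.34} = -0.4125, z_{0.82} = 0.9154.
σ = (7.863 − 6.675)/(0.9154 − (-0.4125)) = 0.895.
μ = 6.675 − (-0.4125)·0.895 = 7.044.

μ ≈ 7.044, σ ≈ 0.895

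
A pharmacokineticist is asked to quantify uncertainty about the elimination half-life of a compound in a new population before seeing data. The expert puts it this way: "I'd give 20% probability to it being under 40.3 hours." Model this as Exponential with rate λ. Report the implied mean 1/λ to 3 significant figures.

mean ≈ 181 hours

P(T < 40.3) = 1 − e^(−λ·40.3) = 0.2, so λ = −ln(1−0.2)/40.3 = −ln(0.8)/40.3 = 0.00554.
Mean = 1/λ = 181 hours.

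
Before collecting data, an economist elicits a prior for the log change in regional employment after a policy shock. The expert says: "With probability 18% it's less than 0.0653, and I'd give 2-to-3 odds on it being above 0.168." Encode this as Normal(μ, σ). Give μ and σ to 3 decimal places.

μ = 0.146, σ = 0.088

The p-quantile of Normal(μ,σ) is μ + z_p·σ, with z_{0.18} = -0.9154 and z_{0.6} = 0.2533.
Eliminate σ: μ = (z₂·x₁ − z₁·x₂)/(z₂ − z₁) = (0.2533·0.0653 − (-0.9154)·0.168)/1.169 = 0.146.
Then σ = (x₂ − x₁)/(z₂ − z₁) = (0.168 − 0.0653)/1.169 = 0.088.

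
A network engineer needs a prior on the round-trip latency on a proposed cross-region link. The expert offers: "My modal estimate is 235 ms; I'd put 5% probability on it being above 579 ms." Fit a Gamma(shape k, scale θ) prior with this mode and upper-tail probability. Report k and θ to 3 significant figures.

Gamma(k,θ) with k>1 has mode (k−1)θ, so θ = 235/(k−1).
Need P(X < 579) = 0.95 with θ tied to k this way. Start at k = 2, θ = 235: P(X<579) ≈ 0.705.
Too low — raise k to concentrate. Iterating converges to k ≈ 4.35.
Then θ = 235/(4.35−1) ≈ 70.2.

k ≈ 4.35, θ ≈ 70.2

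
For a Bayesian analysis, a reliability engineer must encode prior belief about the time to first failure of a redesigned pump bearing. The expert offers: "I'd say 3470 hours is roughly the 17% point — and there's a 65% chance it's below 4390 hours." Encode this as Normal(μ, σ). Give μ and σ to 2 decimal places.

μ = 4125.35, σ = 686.83

The p-quantile of Normal(μ,σ) is μ + z_p·σ, with z_{0.17} = -0.9542 and z_{0.65} = 0.3853.
Eliminate σ: μ = (z₂·x₁ − z₁·x₂)/(z₂ − z₁) = (0.3853·3470 − (-0.9542)·4390)/1.339 = 4125.35.
Then σ = (x₂ − x₁)/(z₂ − z₁) = (4390 − 3470)/1.339 = 686.83.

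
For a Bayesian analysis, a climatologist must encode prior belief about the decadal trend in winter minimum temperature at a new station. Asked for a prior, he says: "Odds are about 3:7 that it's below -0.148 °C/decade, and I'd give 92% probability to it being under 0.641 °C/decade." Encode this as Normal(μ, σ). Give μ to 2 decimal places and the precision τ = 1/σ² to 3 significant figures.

μ = 0.07, τ = 5.98

The p-quantile of Normal(μ,σ) is μ + z_p·σ, with z_{0.3} = -0.5244 and z_{0.92} = 1.405.
Eliminate σ: μ = (z₂·x₁ − z₁·x₂)/(z₂ − z₁) = (1.405·-0.148 − (-0.5244)·0.641)/1.929 = 0.07.
Then σ = (x₂ − x₁)/(z₂ − z₁) = (0.641 − -0.148)/1.929 = 0.41.
Precision τ = 1/σ² = 1/0.4089² = 5.98.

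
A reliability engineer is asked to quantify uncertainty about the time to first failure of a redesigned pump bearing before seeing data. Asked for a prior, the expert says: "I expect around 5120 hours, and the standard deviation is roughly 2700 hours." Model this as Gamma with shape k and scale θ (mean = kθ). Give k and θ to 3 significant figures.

For Gamma(k, scale θ): mean = kθ, variance = kθ², so CV = 1/√k.
CV = SD/mean = 2700/5120 = 0.5273, hence k = 1/CV² = 3.6.
Then θ = mean/k = 5120/3.6 = 1420.

k ≈ 3.6, θ ≈ 1420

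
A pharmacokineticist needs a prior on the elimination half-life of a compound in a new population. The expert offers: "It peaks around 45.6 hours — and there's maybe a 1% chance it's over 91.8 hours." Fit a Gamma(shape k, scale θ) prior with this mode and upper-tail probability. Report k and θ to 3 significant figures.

Gamma(k,θ) with k>1 has mode (k−1)θ, so θ = 45.6/(k−1).
Need P(X < 91.8) = 0.99 with θ tied to k this way. Start at k = 2, θ = 45.6: P(X<91.8) ≈ 0.598.
Too low — raise k to concentrate. Iterating converges to k ≈ 11.
Then θ = 45.6/(11−1) ≈ 4.55.

k ≈ 11, θ ≈ 4.55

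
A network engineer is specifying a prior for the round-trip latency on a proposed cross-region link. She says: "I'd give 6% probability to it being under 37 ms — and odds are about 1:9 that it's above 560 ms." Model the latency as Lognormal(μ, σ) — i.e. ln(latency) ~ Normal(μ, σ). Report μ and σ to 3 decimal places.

μ ≈ 5.100, σ ≈ 0.958

If T ~ Lognormal(μ,σ) then ln T ~ Normal(μ,σ), so the p-quantile of ln T is μ + z_p·σ.
ln(37) = 3.611 and ln(560) = 6.328; z_{0.06} = -1.555, z_{0.9} = 1.282.
σ = (6.328 − 3.611)/(1.282 − (-1.555)) = 0.958.
μ = 3.611 − (-1.555)·0.958 = 5.100.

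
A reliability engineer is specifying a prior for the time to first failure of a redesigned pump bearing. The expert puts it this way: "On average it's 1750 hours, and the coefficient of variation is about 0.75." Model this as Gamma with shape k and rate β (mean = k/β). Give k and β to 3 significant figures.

For Gamma(k, rate β): mean = k/β, variance = k/β², so CV = 1/√k.
CV = 0.75, hence k = 1/CV² = 1.78.
Then β = k/mean = 1.78/1750 = 0.00102.

k ≈ 1.78, β ≈ 0.00102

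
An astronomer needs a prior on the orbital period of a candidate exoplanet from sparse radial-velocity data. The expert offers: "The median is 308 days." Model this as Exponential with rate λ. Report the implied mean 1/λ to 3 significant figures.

Exponential median = ln 2 / λ, so λ = ln 2 / 308.0 = 0.00225.
Mean = 1/λ = 444 days.

mean ≈ 444 days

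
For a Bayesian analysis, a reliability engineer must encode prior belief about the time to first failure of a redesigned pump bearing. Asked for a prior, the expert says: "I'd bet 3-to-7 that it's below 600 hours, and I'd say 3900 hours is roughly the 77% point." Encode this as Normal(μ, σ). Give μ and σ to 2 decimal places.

μ = 1969.90, σ = 2612.31

The p-quantile of Normal(μ,σ) is μ + z_p·σ, with z_{0.3} = -0.5244 and z_{0.77} = 0.7388.
Eliminate σ: μ = (z₂·x₁ − z₁·x₂)/(z₂ − z₁) = (0.7388·600 − (-0.5244)·3900)/1.263 = 1969.90.
Then σ = (x₂ − x₁)/(z₂ − z₁) = (3900 − 600)/1.263 = 2612.31.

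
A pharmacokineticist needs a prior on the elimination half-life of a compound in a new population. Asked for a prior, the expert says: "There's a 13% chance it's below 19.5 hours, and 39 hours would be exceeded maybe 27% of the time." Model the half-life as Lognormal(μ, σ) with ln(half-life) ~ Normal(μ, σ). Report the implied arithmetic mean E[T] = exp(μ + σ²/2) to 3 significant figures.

If T ~ Lognormal(μ,σ) then ln T ~ Normal(μ,σ), so the p-quantile of ln T is μ + z_p·σ.
ln(19.5) = 2.97 and ln(39) = 3.664; z_{0.13} = -1.126, z_{0.73} = 0.6128.
σ = (3.664 − 2.97)/(0.6128 − (-1.126)) = 0.399.
μ = 2.97 − (-1.126)·0.399 = 3.419.
E[T] = exp(μ + σ²/2) = exp(3.419 + 0.0794) = 33.1 hours.

E[T] ≈ 33.1 hours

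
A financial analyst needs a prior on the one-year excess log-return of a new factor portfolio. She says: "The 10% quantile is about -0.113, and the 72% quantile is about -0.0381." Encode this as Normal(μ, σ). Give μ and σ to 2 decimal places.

μ = -0.06, σ = 0.04

The p-quantile of Normal(μ,σ) is μ + z_p·σ, with z_{0.1} = -1.282 and z_{0.72} = 0.5828.
Eliminate σ: μ = (z₂·x₁ − z₁·x₂)/(z₂ − z₁) = (0.5828·-0.113 − (-1.282)·-0.0381)/1.864 = -0.06.
Then σ = (x₂ − x₁)/(z₂ − z₁) = (-0.0381 − -0.113)/1.864 = 0.04.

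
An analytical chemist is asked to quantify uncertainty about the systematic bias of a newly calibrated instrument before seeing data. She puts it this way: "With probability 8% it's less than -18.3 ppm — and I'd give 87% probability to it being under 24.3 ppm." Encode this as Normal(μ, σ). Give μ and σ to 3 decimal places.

For Normal(μ,σ), the p-quantile is μ + z_p·σ. Here z_{0.08} = -1.405, z_{0.87} = 1.126.
So -18.3 = μ − 1.405σ and 24.3 = μ + 1.126σ.
Subtracting: σ = (24.3 − -18.3)/(1.126 − (-1.405)) = 16.828.
Then μ = -18.3 − (-1.405)·16.828 = 5.345.

μ = 5.345, σ = 16.828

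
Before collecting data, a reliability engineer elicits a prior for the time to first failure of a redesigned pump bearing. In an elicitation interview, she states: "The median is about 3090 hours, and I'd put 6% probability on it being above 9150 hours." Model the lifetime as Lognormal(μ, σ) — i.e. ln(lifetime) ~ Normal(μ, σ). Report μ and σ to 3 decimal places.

If T ~ Lognormal(μ,σ) then ln T ~ Normal(μ,σ), so the p-quantile of ln T is μ + z_p·σ.
ln(3090) = 8.036 and ln(9150) = 9.122; z_{0.5} = 0, z_{0.94} = 1.555.
σ = (9.122 − 8.036)/(1.555 − (0)) = 0.698.
μ = 8.036 − (0)·0.698 = 8.036.

μ ≈ 8.036, σ ≈ 0.698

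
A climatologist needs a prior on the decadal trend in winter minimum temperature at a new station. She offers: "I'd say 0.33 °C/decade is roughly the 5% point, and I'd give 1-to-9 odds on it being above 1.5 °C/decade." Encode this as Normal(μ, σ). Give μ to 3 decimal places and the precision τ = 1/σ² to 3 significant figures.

μ = 0.988, τ = 6.26

For Normal(μ,σ), the p-quantile is μ + z_p·σ. Here z_{0.05} = -1.645, z_{0.9} = 1.282.
So 0.33 = μ − 1.645σ and 1.5 = μ + 1.282σ.
Subtracting: σ = (1.5 − 0.33)/(1.282 − (-1.645)) = 0.400.
Then μ = 0.33 − (-1.645)·0.400 = 0.988.
Precision τ = 1/σ² = 1/0.3998² = 6.26.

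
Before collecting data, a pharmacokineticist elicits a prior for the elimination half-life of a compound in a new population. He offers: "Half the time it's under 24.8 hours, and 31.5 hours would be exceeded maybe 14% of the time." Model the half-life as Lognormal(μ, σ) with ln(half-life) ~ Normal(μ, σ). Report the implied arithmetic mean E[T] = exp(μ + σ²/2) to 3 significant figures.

If T ~ Lognormal(μ,σ) then ln T ~ Normal(μ,σ), so the p-quantile of ln T is μ + z_p·σ.
ln(24.8) = 3.211 and ln(31.5) = 3.45; z_{0.5} = 0, z_{0.86} = 1.08.
σ = (3.45 − 3.211)/(1.08 − (0)) = 0.221.
μ = 3.211 − (0)·0.221 = 3.211.
E[T] = exp(μ + σ²/2) = exp(3.211 + 0.0245) = 25.4 hours.

E[T] ≈ 25.4 hours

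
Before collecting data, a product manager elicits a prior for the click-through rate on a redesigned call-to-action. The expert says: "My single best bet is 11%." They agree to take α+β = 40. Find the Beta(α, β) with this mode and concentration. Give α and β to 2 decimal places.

For α,β > 1 the Beta mode is (α−1)/(α+β−2). With α+β = 40, the mode is (α−1)/38.
Set (α−1)/38 = 0.11 → α = 1 + 0.11·38 = 5.18.
β = 40 − α = 34.82.

α = 5.18, β = 34.82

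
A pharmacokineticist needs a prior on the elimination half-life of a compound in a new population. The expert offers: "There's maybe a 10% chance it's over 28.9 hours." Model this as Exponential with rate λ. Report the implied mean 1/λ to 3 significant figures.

P(T > 28.9) = e^(−λ·28.9) = 0.1, so λ = −ln(0.1)/28.9 = 0.0797.
Mean = 1/λ = 12.6 hours.

mean ≈ 12.6 hours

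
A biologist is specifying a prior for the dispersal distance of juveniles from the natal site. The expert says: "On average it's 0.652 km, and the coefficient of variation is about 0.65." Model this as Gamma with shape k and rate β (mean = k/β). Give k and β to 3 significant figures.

k ≈ 2.37, β ≈ 3.63

For Gamma(k, rate β): mean = k/β, variance = k/β², so CV = 1/√k.
CV = 0.65, hence k = 1/CV² = 2.37.
Then β = k/mean = 2.37/0.652 = 3.63.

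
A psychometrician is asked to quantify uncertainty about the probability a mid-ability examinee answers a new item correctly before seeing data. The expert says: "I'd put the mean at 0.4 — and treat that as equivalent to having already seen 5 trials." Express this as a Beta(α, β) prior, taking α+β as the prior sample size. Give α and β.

α = 2, β = 3

Under the effective-sample-size interpretation, Beta(α, β) has prior mean α/(α+β) and prior sample size α+β.
So α+β = 5 and α/(α+β) = 0.4, giving α = 0.4·5 = 2 and β = 5 − 2 = 3.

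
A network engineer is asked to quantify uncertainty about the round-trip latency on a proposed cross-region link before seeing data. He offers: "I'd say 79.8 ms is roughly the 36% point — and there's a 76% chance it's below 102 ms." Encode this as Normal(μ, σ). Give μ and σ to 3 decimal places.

For Normal(μ,σ), the p-quantile is μ + z_p·σ. Here z_{0.36} = -0.3585, z_{0.76} = 0.7063.
So 79.8 = μ − 0.3585σ and 102 = μ + 0.7063σ.
Subtracting: σ = (102 − 79.8)/(0.7063 − (-0.3585)) = 20.850.
Then μ = 79.8 − (-0.3585)·20.850 = 87.274.

μ = 87.274, σ = 20.850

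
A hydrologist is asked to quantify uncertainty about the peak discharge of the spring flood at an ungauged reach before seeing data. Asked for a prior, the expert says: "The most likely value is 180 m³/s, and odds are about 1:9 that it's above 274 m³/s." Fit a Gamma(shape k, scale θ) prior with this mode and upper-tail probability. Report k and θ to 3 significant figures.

k ≈ 11.6, θ ≈ 17

Gamma(k,θ) with k>1 has mode (k−1)θ, so θ = 180/(k−1).
Need P(X < 274) = 0.9 with θ tied to k this way. Start at k = 2, θ = 180: P(X<274) ≈ 0.450.
Too low — raise k to concentrate. Iterating converges to k ≈ 11.6.
Then θ = 180/(11.6−1) ≈ 17.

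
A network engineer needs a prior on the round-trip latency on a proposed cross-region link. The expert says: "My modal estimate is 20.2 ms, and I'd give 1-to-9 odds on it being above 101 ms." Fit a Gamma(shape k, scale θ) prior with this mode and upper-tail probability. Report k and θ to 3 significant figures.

Gamma(k,θ) with k>1 has mode (k−1)θ, so θ = 20.2/(k−1).
Need P(X < 101) = 0.9 with θ tied to k this way. Start at k = 2, θ = 20.2: P(X<101) ≈ 0.960.
Too high — lower k to spread out. Iterating converges to k ≈ 1.68.
Then θ = 20.2/(1.68−1) ≈ 29.6.

k ≈ 1.68, θ ≈ 29.6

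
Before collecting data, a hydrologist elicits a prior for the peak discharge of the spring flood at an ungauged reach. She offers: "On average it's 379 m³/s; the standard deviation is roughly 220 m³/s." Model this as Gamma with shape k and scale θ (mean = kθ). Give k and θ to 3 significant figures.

k ≈ 2.97, θ ≈ 128

For Gamma(k, scale θ): mean = kθ, variance = kθ², so CV = 1/√k.
CV = SD/mean = 220/379 = 0.5805, hence k = 1/CV² = 2.97.
Then θ = mean/k = 379/2.97 = 128.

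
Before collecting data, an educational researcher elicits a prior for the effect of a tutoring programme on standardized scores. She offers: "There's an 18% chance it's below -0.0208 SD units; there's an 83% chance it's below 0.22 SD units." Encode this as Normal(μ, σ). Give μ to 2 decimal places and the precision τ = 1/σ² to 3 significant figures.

The p-quantile of Normal(μ,σ) is μ + z_p·σ, with z_{0.18} = -0.9154 and z_{0.83} = 0.9542.
Eliminate σ: μ = (z₂·x₁ − z₁·x₂)/(z₂ − z₁) = (0.9542·-0.0208 − (-0.9154)·0.22)/1.87 = 0.10.
Then σ = (x₂ − x₁)/(z₂ − z₁) = (0.22 − -0.0208)/1.87 = 0.13.
Precision τ = 1/σ² = 1/0.1288² = 60.3.

μ = 0.10, τ = 60.3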